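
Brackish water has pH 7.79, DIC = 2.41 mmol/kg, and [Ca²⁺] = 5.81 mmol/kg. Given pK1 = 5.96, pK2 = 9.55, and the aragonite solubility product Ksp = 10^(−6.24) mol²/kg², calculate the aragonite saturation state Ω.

α₂ = 1 / (1 + [H⁺]/K2 + [H⁺]²/(K1K2)) = 1 / (1 + 10^+1.76 + 10^-0.07)
   = 1 / (1 + 57.544 + 0.85114) = 1/59.395 = 0.01684
[CO3²⁻] = α₂ × DIC = 0.01684 × 2.41 = 0.04058 mmol/kg
Ksp = 10^(−6.24) = 5.754×10^-7
Ω = [Ca²⁺][CO3²⁻]/Ksp = (5.81×10^-3)(4.058×10^-5) / 5.754×10^-7 = 0.410

Ω = 0.410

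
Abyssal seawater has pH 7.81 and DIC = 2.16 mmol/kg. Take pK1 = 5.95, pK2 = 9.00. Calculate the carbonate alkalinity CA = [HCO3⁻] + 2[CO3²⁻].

CA = [HCO3⁻] + 2[CO3²⁻] = (α₁ + 2α₂)·DIC
At pH 7.81: [H⁺]/K1 = 10^-1.86 = 0.013804, K2/[H⁺] = 10^-1.19 = 0.064565
α₁ = 1/(1 + 0.013804 + 0.064565) = 1/1.0784 = 0.9273; α₂ = α₁·K2/[H⁺] = 0.05987
α₁ + 2α₂ = 1.0471
CA = 1.0471 × 2.16 = 2.26 mmol/kg

CA = 2.26 mmol/kg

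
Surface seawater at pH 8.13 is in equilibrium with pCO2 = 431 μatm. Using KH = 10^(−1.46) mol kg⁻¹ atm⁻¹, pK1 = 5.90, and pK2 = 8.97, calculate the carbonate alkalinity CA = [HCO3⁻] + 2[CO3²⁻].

[CO2*] = KH · pCO2 = 10^(−1.46) × 431×10^-6 = 1.494×10^-5 mol/kg
α₀ = 1/(1 + K1/[H⁺] + K1K2/[H⁺]²) = 1/(1 + 10^+2.23 + 10^+1.39) = 0.005118
DIC = [CO2*]/α₀ = 1.494×10^-5 / 0.005118 = 2.920 mmol/kg
CA = (α₁ + 2α₂)·DIC = (0.8692 + 2×0.1256) × 2.920 = 3.27 mmol/kg

CA = 3.27 mmol/kg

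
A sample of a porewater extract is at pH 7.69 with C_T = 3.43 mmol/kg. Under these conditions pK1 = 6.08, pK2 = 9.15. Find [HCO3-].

[HCO3⁻] = 3.24 mmol/kg

α₁ = 1 / (1 + [H⁺]/K1 + K2/[H⁺]) = 1 / (1 + 10^-1.61 + 10^-1.46)
   = 1 / (1 + 0.024547 + 0.034674) = 1/1.0592 = 0.9441
[HCO3⁻] = α₁ × DIC = 0.9441 × 3.43 = 3.24 mmol/kg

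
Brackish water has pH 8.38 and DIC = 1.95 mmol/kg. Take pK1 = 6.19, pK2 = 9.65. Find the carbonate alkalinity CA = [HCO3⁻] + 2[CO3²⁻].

CA = [HCO3⁻] + 2[CO3²⁻] = (α₁ + 2α₂)·DIC
At pH 8.38: [H⁺]/K1 = 10^-2.19 = 0.0064565, K2/[H⁺] = 10^-1.27 = 0.053703
α₁ = 1/(1 + 0.0064565 + 0.053703) = 1/1.0602 = 0.9433; α₂ = α₁·K2/[H⁺] = 0.05066
α₁ + 2α₂ = 1.0446
CA = 1.0446 × 1.95 = 2.04 mmol/kg

CA = 2.04 mmol/kg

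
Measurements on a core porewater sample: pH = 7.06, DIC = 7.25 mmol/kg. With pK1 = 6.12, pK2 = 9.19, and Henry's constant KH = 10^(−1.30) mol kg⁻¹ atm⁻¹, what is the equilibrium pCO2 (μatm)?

pCO2 = 1.48×10^4 μatm

α₀ = 1 / (1 + K1/[H⁺] + K1K2/[H⁺]²) = 1 / (1 + 10^+0.94 + 10^-1.19)
   = 1 / (1 + 8.7096 + 0.064565) = 1/9.7742 = 0.1023
[CO2*] = α₀ × DIC = 0.1023 × 7.25 = 0.7417 mmol/kg
pCO2 = [CO2*]/KH = 7.417×10^-4 / 5.012×10^-2 = 1.48×10^4 μatm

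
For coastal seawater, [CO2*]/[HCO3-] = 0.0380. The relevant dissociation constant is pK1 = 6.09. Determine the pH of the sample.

From K1 = [H⁺][HCO3-]/[CO2*]:  pH = pK1 − log₁₀([CO2*]/[HCO3-])
log₁₀(0.0380) = -1.420
pH = 6.09 − (-1.420) = 7.51

pH = 7.51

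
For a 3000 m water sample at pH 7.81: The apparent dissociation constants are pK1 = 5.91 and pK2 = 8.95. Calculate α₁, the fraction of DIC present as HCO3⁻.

α₁ = 1 / (1 + [H⁺]/K1 + K2/[H⁺]) = 1 / (1 + 10^-1.90 + 10^-1.14)
   = 1 / (1 + 0.012589 + 0.072444) = 1/1.0850 = 0.9216

α₁ = 0.922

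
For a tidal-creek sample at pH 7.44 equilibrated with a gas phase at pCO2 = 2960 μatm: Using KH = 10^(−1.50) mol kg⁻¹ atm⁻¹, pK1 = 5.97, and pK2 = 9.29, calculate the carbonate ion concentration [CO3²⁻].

[CO3²⁻] = 0.0390 mmol/kg

[CO2*] = KH · pCO2 = 10^(−1.50) × 2960×10^-6 = 9.360×10^-5 mol/kg
α₀ = 1/(1 + K1/[H⁺] + K1K2/[H⁺]²) = 1/(1 + 10^+1.47 + 10^-0.38) = 0.03233
DIC = [CO2*]/α₀ = 9.360×10^-5 / 0.03233 = 2.895 mmol/kg
[CO3²⁻] = α₂·DIC; α₂ = 0.01348, so [CO3²⁻] = 0.01348 × 2.895 = 0.0390 mmol/kg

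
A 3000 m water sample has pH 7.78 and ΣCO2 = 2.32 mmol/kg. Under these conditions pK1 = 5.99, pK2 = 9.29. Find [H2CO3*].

α₀ = 1 / (1 + K1/[H⁺] + K1K2/[H⁺]²) = 1 / (1 + 10^+1.79 + 10^+0.28)
   = 1 / (1 + 61.660 + 1.9055) = 1/64.565 = 0.01549
[CO2*] = α₀ × DIC = 0.01549 × 2.32 = 0.0359 mmol/kg

[CO2*] = 0.0359 mmol/kg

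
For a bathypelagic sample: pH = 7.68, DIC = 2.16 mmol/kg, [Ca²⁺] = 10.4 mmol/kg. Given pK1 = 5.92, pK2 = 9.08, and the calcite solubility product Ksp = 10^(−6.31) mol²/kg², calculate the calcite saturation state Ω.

α₂ = 1 / (1 + [H⁺]/K2 + [H⁺]²/(K1K2)) = 1 / (1 + 10^+1.40 + 10^-0.36)
   = 1 / (1 + 25.119 + 0.43652) = 1/26.555 = 0.03766
[CO3²⁻] = α₂ × DIC = 0.03766 × 2.16 = 0.08134 mmol/kg
Ksp = 10^(−6.31) = 4.898×10^-7
Ω = [Ca²⁺][CO3²⁻]/Ksp = (10.4×10^-3)(8.134×10^-5) / 4.898×10^-7 = 1.73

Ω = 1.73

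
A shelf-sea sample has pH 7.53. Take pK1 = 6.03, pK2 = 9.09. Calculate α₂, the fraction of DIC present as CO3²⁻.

α₂ = 0.0260

α₂ = 1 / (1 + [H⁺]/K2 + [H⁺]²/(K1K2)) = 1 / (1 + 10^+1.56 + 10^+0.06)
   = 1 / (1 + 36.308 + 1.1482) = 1/38.456 = 0.02600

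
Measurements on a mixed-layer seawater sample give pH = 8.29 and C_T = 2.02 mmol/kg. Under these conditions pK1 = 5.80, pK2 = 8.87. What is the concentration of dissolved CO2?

α₀ = 1 / (1 + K1/[H⁺] + K1K2/[H⁺]²) = 1 / (1 + 10^+2.49 + 10^+1.91)
   = 1 / (1 + 309.03 + 81.283) = 1/391.31 = 0.002556
[CO2*] = α₀ × DIC = 0.002556 × 2.02 = 0.00516 mmol/kg = 5.16 μmol/kg

[CO2*] = 5.16 μmol/kg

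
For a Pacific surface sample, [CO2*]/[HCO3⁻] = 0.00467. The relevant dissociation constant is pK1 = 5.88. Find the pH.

pH = 8.21

From K1 = [H⁺][HCO3⁻]/[CO2*]:  pH = pK1 − log₁₀([CO2*]/[HCO3⁻])
log₁₀(0.00467) = -2.331
pH = 5.88 − (-2.331) = 8.21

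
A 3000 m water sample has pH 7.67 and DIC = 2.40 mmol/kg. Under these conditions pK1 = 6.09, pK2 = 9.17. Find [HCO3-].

[HCO3⁻] = 2.27 mmol/kg

α₁ = 1 / (1 + [H⁺]/K1 + K2/[H⁺]) = 1 / (1 + 10^-1.58 + 10^-1.50)
   = 1 / (1 + 0.026303 + 0.031623) = 1/1.0579 = 0.9452
[HCO3⁻] = α₁ × DIC = 0.9452 × 2.40 = 2.27 mmol/kg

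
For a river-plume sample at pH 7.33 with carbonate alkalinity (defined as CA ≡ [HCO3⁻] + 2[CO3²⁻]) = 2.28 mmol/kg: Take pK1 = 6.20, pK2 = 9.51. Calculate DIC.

CA = [HCO3⁻] + 2[CO3²⁻] = (α₁ + 2α₂)·DIC
At pH 7.33: [H⁺]/K1 = 10^-1.13 = 0.074131, K2/[H⁺] = 10^-2.18 = 0.0066069
α₁ = 1/(1 + 0.074131 + 0.0066069) = 1/1.0807 = 0.9253; α₂ = α₁·K2/[H⁺] = 0.006113
α₁ + 2α₂ = 0.9375
DIC = CA / (α₁ + 2α₂) = 2.28 / 0.9375 = 2.43 mmol/kg

DIC = 2.43 mmol/kg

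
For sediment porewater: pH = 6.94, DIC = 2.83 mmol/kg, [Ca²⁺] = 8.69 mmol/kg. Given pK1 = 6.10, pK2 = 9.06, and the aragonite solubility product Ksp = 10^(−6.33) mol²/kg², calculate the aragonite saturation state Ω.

Ω = 0.346

α₂ = 1 / (1 + [H⁺]/K2 + [H⁺]²/(K1K2)) = 1 / (1 + 10^+2.12 + 10^+1.28)
   = 1 / (1 + 131.83 + 19.055) = 1/151.88 = 0.006584
[CO3²⁻] = α₂ × DIC = 0.006584 × 2.83 = 0.01863 mmol/kg = 18.63 μmol/kg
Ksp = 10^(−6.33) = 4.677×10^-7
Ω = [Ca²⁺][CO3²⁻]/Ksp = (8.69×10^-3)(1.863×10^-5) / 4.677×10^-7 = 0.346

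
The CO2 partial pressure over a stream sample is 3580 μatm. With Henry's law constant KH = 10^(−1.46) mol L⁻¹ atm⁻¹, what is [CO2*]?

[CO2*] = 124 μmol/L

KH = 10^(−1.46) = 3.467×10^-2 mol L⁻¹ atm⁻¹
[CO2*] = KH · pCO2 = 3.467×10^-2 × 3580×10^-6 atm = 1.24×10^-4 mol/L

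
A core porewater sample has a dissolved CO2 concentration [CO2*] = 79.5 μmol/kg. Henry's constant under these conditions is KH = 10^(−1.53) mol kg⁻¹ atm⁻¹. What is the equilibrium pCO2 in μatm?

pCO2 = 2690 μatm

KH = 10^(−1.53) = 2.951×10^-2 mol kg⁻¹ atm⁻¹
pCO2 = [CO2*]/KH = 79.5×10^-6 / 2.951×10^-2 = 2.69×10^-3 atm = 2690 μatm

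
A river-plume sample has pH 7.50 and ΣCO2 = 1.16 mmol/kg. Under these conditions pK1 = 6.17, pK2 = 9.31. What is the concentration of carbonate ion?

[CO3²⁻] = 16.9 μmol/kg

α₂ = 1 / (1 + [H⁺]/K2 + [H⁺]²/(K1K2)) = 1 / (1 + 10^+1.81 + 10^+0.48)
   = 1 / (1 + 64.565 + 3.0200) = 1/68.585 = 0.01458
[CO3²⁻] = α₂ × DIC = 0.01458 × 1.16 = 0.0169 mmol/kg = 16.9 μmol/kg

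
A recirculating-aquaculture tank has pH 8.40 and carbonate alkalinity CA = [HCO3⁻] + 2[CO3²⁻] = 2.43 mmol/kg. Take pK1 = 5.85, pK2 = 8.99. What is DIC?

DIC = 2.02 mmol/kg

CA = [HCO3⁻] + 2[CO3²⁻] = (α₁ + 2α₂)·DIC
At pH 8.40: [H⁺]/K1 = 10^-2.55 = 0.0028184, K2/[H⁺] = 10^-0.59 = 0.25704
α₁ = 1/(1 + 0.0028184 + 0.25704) = 1/1.2599 = 0.7937; α₂ = α₁·K2/[H⁺] = 0.2040
α₁ + 2α₂ = 1.2018
DIC = CA / (α₁ + 2α₂) = 2.43 / 1.2018 = 2.02 mmol/kg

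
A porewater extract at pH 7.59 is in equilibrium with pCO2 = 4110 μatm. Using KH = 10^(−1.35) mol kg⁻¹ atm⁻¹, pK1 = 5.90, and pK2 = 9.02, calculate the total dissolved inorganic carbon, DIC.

[CO2*] = KH · pCO2 = 10^(−1.35) × 4110×10^-6 = 1.836×10^-4 mol/kg
α₀ = 1/(1 + K1/[H⁺] + K1K2/[H⁺]²) = 1/(1 + 10^+1.69 + 10^+0.26) = 0.01931
DIC = [CO2*]/α₀ = 1.836×10^-4 / 0.01931 = 9.51 mmol/kg

DIC = 9.51 mmol/kg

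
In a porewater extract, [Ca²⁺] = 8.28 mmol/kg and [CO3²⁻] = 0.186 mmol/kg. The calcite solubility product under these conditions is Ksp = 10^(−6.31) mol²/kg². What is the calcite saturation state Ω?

Ksp = 10^(−6.31) = 4.898×10^-7
Ω = [Ca²⁺][CO3²⁻]/Ksp = (8.28×10^-3)(0.186×10^-3) / 4.898×10^-7 = 3.14

Ω = 3.14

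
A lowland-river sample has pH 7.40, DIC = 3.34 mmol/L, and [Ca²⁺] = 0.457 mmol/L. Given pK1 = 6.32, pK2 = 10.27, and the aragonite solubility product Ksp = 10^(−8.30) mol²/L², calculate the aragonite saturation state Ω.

α₂ = 1 / (1 + [H⁺]/K2 + [H⁺]²/(K1K2)) = 1 / (1 + 10^+2.87 + 10^+1.79)
   = 1 / (1 + 741.31 + 61.660) = 1/803.97 = 0.001244
[CO3²⁻] = α₂ × DIC = 0.001244 × 3.34 = 0.004154 mmol/L = 4.154 μmol/L
Ksp = 10^(−8.30) = 5.012×10^-9
Ω = [Ca²⁺][CO3²⁻]/Ksp = (0.457×10^-3)(4.154×10^-6) / 5.012×10^-9 = 0.379

Ω = 0.379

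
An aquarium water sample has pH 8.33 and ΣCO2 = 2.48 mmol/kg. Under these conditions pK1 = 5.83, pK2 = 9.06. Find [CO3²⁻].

[CO3²⁻] = 0.388 mmol/kg

α₂ = 1 / (1 + [H⁺]/K2 + [H⁺]²/(K1K2)) = 1 / (1 + 10^+0.73 + 10^-1.77)
   = 1 / (1 + 5.3703 + 0.016982) = 1/6.3873 = 0.1566
[CO3²⁻] = α₂ × DIC = 0.1566 × 2.48 = 0.388 mmol/kg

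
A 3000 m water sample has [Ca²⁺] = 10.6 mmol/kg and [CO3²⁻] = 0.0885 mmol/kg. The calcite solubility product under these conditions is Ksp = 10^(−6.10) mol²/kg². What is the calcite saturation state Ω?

Ksp = 10^(−6.10) = 7.943×10^-7
Ω = [Ca²⁺][CO3²⁻]/Ksp = (10.6×10^-3)(0.0885×10^-3) / 7.943×10^-7 = 1.18

Ω = 1.18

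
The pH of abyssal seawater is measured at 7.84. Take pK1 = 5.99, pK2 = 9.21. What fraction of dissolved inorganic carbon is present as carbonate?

α₂ = 1 / (1 + [H⁺]/K2 + [H⁺]²/(K1K2)) = 1 / (1 + 10^+1.37 + 10^-0.48)
   = 1 / (1 + 23.442 + 0.33113) = 1/24.773 = 0.04037

α₂ = 0.0404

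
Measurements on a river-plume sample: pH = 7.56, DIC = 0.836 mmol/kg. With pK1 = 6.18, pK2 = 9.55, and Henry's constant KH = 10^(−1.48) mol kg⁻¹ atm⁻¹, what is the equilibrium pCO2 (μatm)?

α₀ = 1 / (1 + K1/[H⁺] + K1K2/[H⁺]²) = 1 / (1 + 10^+1.38 + 10^-0.61)
   = 1 / (1 + 23.988 + 0.24547) = 1/25.234 = 0.03963
[CO2*] = α₀ × DIC = 0.03963 × 0.836 = 0.03313 mmol/kg
pCO2 = [CO2*]/KH = 3.313×10^-5 / 3.311×10^-2 = 1000 μatm

pCO2 = 1000 μatm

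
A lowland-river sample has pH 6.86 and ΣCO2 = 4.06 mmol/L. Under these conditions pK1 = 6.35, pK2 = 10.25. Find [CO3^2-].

[CO3²⁻] = 1.26 μmol/L

α₂ = 1 / (1 + [H⁺]/K2 + [H⁺]²/(K1K2)) = 1 / (1 + 10^+3.39 + 10^+2.88)
   = 1 / (1 + 2454.7 + 758.58) = 1/3214.3 = 0.0003111
[CO3²⁻] = α₂ × DIC = 0.0003111 × 4.06 = 0.00126 mmol/L = 1.26 μmol/L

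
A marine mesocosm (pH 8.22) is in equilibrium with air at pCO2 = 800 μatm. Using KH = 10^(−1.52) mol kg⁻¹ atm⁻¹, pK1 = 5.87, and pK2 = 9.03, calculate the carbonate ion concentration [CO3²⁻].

[CO2*] = KH · pCO2 = 10^(−1.52) × 800×10^-6 = 2.416×10^-5 mol/kg
α₀ = 1/(1 + K1/[H⁺] + K1K2/[H⁺]²) = 1/(1 + 10^+2.35 + 10^+1.54) = 0.003853
DIC = [CO2*]/α₀ = 2.416×10^-5 / 0.003853 = 6.271 mmol/kg
[CO3²⁻] = α₂·DIC; α₂ = 0.1336, so [CO3²⁻] = 0.1336 × 6.271 = 0.838 mmol/kg

[CO3²⁻] = 0.838 mmol/kg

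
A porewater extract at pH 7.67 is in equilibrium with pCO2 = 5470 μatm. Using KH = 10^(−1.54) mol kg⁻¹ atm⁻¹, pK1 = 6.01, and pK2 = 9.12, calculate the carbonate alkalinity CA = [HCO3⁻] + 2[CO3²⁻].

CA = 7.72 mmol/kg

[CO2*] = KH · pCO2 = 10^(−1.54) × 5470×10^-6 = 1.578×10^-4 mol/kg
α₀ = 1/(1 + K1/[H⁺] + K1K2/[H⁺]²) = 1/(1 + 10^+1.66 + 10^+0.21) = 0.02069
DIC = [CO2*]/α₀ = 1.578×10^-4 / 0.02069 = 7.624 mmol/kg
CA = (α₁ + 2α₂)·DIC = (0.9458 + 2×0.03356) × 7.624 = 7.72 mmol/kg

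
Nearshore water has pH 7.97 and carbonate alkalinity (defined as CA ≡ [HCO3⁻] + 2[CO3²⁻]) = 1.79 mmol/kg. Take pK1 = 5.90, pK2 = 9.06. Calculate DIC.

CA = [HCO3⁻] + 2[CO3²⁻] = (α₁ + 2α₂)·DIC
At pH 7.97: [H⁺]/K1 = 10^-2.07 = 0.0085114, K2/[H⁺] = 10^-1.09 = 0.081283
α₁ = 1/(1 + 0.0085114 + 0.081283) = 1/1.0898 = 0.9176; α₂ = α₁·K2/[H⁺] = 0.07459
α₁ + 2α₂ = 1.0668
DIC = CA / (α₁ + 2α₂) = 1.79 / 1.0668 = 1.68 mmol/kg

DIC = 1.68 mmol/kg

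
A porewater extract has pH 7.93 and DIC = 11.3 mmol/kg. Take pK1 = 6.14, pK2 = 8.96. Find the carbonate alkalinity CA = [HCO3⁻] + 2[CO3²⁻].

CA = [HCO3⁻] + 2[CO3²⁻] = (α₁ + 2α₂)·DIC
At pH 7.93: [H⁺]/K1 = 10^-1.79 = 0.016218, K2/[H⁺] = 10^-1.03 = 0.093325
α₁ = 1/(1 + 0.016218 + 0.093325) = 1/1.1095 = 0.9013; α₂ = α₁·K2/[H⁺] = 0.08411
α₁ + 2α₂ = 1.0695
CA = 1.0695 × 11.3 = 12.1 mmol/kg

CA = 12.1 mmol/kg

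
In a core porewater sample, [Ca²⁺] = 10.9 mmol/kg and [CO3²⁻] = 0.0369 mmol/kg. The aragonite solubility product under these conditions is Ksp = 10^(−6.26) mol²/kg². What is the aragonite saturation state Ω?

Ksp = 10^(−6.26) = 5.495×10^-7
Ω = [Ca²⁺][CO3²⁻]/Ksp = (10.9×10^-3)(0.0369×10^-3) / 5.495×10^-7 = 0.732

Ω = 0.732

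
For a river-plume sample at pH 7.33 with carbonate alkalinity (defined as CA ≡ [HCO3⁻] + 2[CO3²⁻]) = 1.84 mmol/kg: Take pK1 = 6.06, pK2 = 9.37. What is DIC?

CA = [HCO3⁻] + 2[CO3²⁻] = (α₁ + 2α₂)·DIC
At pH 7.33: [H⁺]/K1 = 10^-1.27 = 0.053703, K2/[H⁺] = 10^-2.04 = 0.0091201
α₁ = 1/(1 + 0.053703 + 0.0091201) = 1/1.0628 = 0.9409; α₂ = α₁·K2/[H⁺] = 0.008581
α₁ + 2α₂ = 0.9581
DIC = CA / (α₁ + 2α₂) = 1.84 / 0.9581 = 1.92 mmol/kg

DIC = 1.92 mmol/kg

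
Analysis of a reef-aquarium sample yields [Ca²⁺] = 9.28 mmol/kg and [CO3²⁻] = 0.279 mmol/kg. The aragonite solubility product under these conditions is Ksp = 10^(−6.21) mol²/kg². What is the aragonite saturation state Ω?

Ksp = 10^(−6.21) = 6.166×10^-7
Ω = [Ca²⁺][CO3²⁻]/Ksp = (9.28×10^-3)(0.279×10^-3) / 6.166×10^-7 = 4.20

Ω = 4.20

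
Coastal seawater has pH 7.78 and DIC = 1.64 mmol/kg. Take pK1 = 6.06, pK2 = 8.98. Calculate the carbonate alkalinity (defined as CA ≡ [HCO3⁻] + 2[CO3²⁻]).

CA = [HCO3⁻] + 2[CO3²⁻] = (α₁ + 2α₂)·DIC
At pH 7.78: [H⁺]/K1 = 10^-1.72 = 0.019055, K2/[H⁺] = 10^-1.20 = 0.063096
α₁ = 1/(1 + 0.019055 + 0.063096) = 1/1.0822 = 0.9241; α₂ = α₁·K2/[H⁺] = 0.05831
α₁ + 2α₂ = 1.0407
CA = 1.0407 × 1.64 = 1.71 mmol/kg

CA = 1.71 mmol/kg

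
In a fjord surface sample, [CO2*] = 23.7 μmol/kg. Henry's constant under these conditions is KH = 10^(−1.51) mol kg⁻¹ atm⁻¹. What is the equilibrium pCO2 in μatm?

KH = 10^(−1.51) = 3.090×10^-2 mol kg⁻¹ atm⁻¹
pCO2 = [CO2*]/KH = 23.7×10^-6 / 3.090×10^-2 = 7.67×10^-4 atm = 767 μatm

pCO2 = 767 μatm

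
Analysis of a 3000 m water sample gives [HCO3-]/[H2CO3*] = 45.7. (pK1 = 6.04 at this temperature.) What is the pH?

pH = 7.70

From K1 = [H⁺][HCO3-]/[H2CO3*]:  pH = pK1 + log₁₀([HCO3-]/[H2CO3*])
log₁₀(45.7) = +1.660
pH = 6.04 + (+1.660) = 7.70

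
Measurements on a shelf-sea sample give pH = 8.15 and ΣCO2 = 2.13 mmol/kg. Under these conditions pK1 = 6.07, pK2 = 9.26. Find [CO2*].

α₀ = 1 / (1 + K1/[H⁺] + K1K2/[H⁺]²) = 1 / (1 + 10^+2.08 + 10^+0.97)
   = 1 / (1 + 120.23 + 9.3325) = 1/130.56 = 0.007659
[CO2*] = α₀ × DIC = 0.007659 × 2.13 = 0.0163 mmol/kg = 16.3 μmol/kg

[CO2*] = 16.3 μmol/kg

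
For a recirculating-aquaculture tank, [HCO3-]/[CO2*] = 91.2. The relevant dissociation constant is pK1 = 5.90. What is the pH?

pH = 7.86

From K1 = [H⁺][HCO3-]/[CO2*]:  pH = pK1 + log₁₀([HCO3-]/[CO2*])
log₁₀(91.2) = +1.960
pH = 5.90 + (+1.960) = 7.86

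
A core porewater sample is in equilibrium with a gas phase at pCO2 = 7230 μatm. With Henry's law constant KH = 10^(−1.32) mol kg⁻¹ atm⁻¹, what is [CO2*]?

[CO2*] = 346 μmol/kg

KH = 10^(−1.32) = 4.786×10^-2 mol kg⁻¹ atm⁻¹
[CO2*] = KH · pCO2 = 4.786×10^-2 × 7230×10^-6 atm = 3.46×10^-4 mol/kg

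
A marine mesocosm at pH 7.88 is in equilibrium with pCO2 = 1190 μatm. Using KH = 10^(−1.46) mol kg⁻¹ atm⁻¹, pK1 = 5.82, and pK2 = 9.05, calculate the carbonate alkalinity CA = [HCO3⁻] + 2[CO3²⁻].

CA = 5.38 mmol/kg

[CO2*] = KH · pCO2 = 10^(−1.46) × 1190×10^-6 = 4.126×10^-5 mol/kg
α₀ = 1/(1 + K1/[H⁺] + K1K2/[H⁺]²) = 1/(1 + 10^+2.06 + 10^+0.89) = 0.008092
DIC = [CO2*]/α₀ = 4.126×10^-5 / 0.008092 = 5.099 mmol/kg
CA = (α₁ + 2α₂)·DIC = (0.9291 + 2×0.06281) × 5.099 = 5.38 mmol/kg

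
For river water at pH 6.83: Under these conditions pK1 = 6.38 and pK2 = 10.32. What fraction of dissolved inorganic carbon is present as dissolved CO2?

α₀ = 1 / (1 + K1/[H⁺] + K1K2/[H⁺]²) = 1 / (1 + 10^+0.45 + 10^-3.04)
   = 1 / (1 + 2.8184 + 0.00091201) = 1/3.8193 = 0.2618

α₀ = 0.262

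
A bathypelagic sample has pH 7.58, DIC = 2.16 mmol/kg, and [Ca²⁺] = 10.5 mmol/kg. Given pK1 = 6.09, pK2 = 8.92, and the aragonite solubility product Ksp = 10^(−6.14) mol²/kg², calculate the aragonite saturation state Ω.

α₂ = 1 / (1 + [H⁺]/K2 + [H⁺]²/(K1K2)) = 1 / (1 + 10^+1.34 + 10^-0.15)
   = 1 / (1 + 21.878 + 0.70795) = 1/23.586 = 0.04240
[CO3²⁻] = α₂ × DIC = 0.04240 × 2.16 = 0.09158 mmol/kg
Ksp = 10^(−6.14) = 7.244×10^-7
Ω = [Ca²⁺][CO3²⁻]/Ksp = (10.5×10^-3)(9.158×10^-5) / 7.244×10^-7 = 1.33

Ω = 1.33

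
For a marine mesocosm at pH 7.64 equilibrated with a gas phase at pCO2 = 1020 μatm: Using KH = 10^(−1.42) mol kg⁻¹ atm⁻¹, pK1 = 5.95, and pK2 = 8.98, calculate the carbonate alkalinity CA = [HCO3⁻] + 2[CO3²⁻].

CA = 2.07 mmol/kg

[CO2*] = KH · pCO2 = 10^(−1.42) × 1020×10^-6 = 3.878×10^-5 mol/kg
α₀ = 1/(1 + K1/[H⁺] + K1K2/[H⁺]²) = 1/(1 + 10^+1.69 + 10^+0.35) = 0.01915
DIC = [CO2*]/α₀ = 3.878×10^-5 / 0.01915 = 2.025 mmol/kg
CA = (α₁ + 2α₂)·DIC = (0.9380 + 2×0.04287) × 2.025 = 2.07 mmol/kg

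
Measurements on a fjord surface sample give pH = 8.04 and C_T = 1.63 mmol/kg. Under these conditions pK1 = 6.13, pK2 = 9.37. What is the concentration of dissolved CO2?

[CO2*] = 18.9 μmol/kg

α₀ = 1 / (1 + K1/[H⁺] + K1K2/[H⁺]²) = 1 / (1 + 10^+1.91 + 10^+0.58)
   = 1 / (1 + 81.283 + 3.8019) = 1/86.085 = 0.01162
[CO2*] = α₀ × DIC = 0.01162 × 1.63 = 0.0189 mmol/kg = 18.9 μmol/kg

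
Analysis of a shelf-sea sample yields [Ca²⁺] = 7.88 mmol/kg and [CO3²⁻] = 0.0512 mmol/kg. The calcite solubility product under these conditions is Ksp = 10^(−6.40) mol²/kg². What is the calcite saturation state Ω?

Ksp = 10^(−6.40) = 3.981×10^-7
Ω = [Ca²⁺][CO3²⁻]/Ksp = (7.88×10^-3)(0.0512×10^-3) / 3.981×10^-7 = 1.01

Ω = 1.01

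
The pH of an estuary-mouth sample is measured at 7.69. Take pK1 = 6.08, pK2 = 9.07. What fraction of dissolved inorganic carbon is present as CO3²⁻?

α₂ = 0.0391

α₂ = 1 / (1 + [H⁺]/K2 + [H⁺]²/(K1K2)) = 1 / (1 + 10^+1.38 + 10^-0.23)
   = 1 / (1 + 23.988 + 0.58884) = 1/25.577 = 0.03910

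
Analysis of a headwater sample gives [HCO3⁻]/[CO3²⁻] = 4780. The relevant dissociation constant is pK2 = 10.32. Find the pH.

pH = 6.64

From K2 = [H⁺][CO3²⁻]/[HCO3⁻]:  pH = pK2 − log₁₀([HCO3⁻]/[CO3²⁻])
log₁₀(4780) = +3.679
pH = 10.32 − (+3.679) = 6.64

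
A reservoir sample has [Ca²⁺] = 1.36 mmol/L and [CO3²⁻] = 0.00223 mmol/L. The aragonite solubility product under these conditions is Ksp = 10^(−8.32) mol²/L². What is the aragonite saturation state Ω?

Ksp = 10^(−8.32) = 4.786×10^-9
Ω = [Ca²⁺][CO3²⁻]/Ksp = (1.36×10^-3)(0.00223×10^-3) / 4.786×10^-9 = 0.634

Ω = 0.634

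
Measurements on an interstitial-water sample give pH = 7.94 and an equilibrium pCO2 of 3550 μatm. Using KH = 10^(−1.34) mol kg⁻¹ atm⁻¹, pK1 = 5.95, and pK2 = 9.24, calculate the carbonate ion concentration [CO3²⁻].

[CO3²⁻] = 0.795 mmol/kg

[CO2*] = KH · pCO2 = 10^(−1.34) × 3550×10^-6 = 1.623×10^-4 mol/kg
α₀ = 1/(1 + K1/[H⁺] + K1K2/[H⁺]²) = 1/(1 + 10^+1.99 + 10^+0.69) = 0.009651
DIC = [CO2*]/α₀ = 1.623×10^-4 / 0.009651 = 16.81 mmol/kg
[CO3²⁻] = α₂·DIC; α₂ = 0.04727, so [CO3²⁻] = 0.04727 × 16.81 = 0.795 mmol/kg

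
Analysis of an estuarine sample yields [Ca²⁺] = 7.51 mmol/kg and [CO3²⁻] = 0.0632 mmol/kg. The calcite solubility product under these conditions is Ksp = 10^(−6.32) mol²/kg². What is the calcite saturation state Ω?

Ω = 0.992

Ksp = 10^(−6.32) = 4.786×10^-7
Ω = [Ca²⁺][CO3²⁻]/Ksp = (7.51×10^-3)(0.0632×10^-3) / 4.786×10^-7 = 0.992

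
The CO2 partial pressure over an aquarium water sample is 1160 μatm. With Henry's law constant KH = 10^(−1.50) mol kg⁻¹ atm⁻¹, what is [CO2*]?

KH = 10^(−1.50) = 3.162×10^-2 mol kg⁻¹ atm⁻¹
[CO2*] = KH · pCO2 = 3.162×10^-2 × 1160×10^-6 atm = 3.67×10^-5 mol/kg

[CO2*] = 36.7 μmol/kg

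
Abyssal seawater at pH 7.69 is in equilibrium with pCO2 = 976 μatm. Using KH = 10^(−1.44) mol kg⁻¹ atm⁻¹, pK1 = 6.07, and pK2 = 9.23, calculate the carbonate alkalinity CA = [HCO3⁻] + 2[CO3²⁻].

CA = 1.56 mmol/kg

[CO2*] = KH · pCO2 = 10^(−1.44) × 976×10^-6 = 3.544×10^-5 mol/kg
α₀ = 1/(1 + K1/[H⁺] + K1K2/[H⁺]²) = 1/(1 + 10^+1.62 + 10^+0.08) = 0.02278
DIC = [CO2*]/α₀ = 3.544×10^-5 / 0.02278 = 1.555 mmol/kg
CA = (α₁ + 2α₂)·DIC = (0.9498 + 2×0.02739) × 1.555 = 1.56 mmol/kg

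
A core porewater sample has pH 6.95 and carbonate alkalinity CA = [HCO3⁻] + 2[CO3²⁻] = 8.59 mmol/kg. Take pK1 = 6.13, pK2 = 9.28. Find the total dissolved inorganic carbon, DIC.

DIC = 9.84 mmol/kg

CA = [HCO3⁻] + 2[CO3²⁻] = (α₁ + 2α₂)·DIC
At pH 6.95: [H⁺]/K1 = 10^-0.82 = 0.15136, K2/[H⁺] = 10^-2.33 = 0.0046774
α₁ = 1/(1 + 0.15136 + 0.0046774) = 1/1.1560 = 0.8650; α₂ = α₁·K2/[H⁺] = 0.004046
α₁ + 2α₂ = 0.8731
DIC = CA / (α₁ + 2α₂) = 8.59 / 0.8731 = 9.84 mmol/kg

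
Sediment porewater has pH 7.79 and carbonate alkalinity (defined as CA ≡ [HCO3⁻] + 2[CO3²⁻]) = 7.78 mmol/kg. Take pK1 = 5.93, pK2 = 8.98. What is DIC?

DIC = 7.43 mmol/kg

CA = [HCO3⁻] + 2[CO3²⁻] = (α₁ + 2α₂)·DIC
At pH 7.79: [H⁺]/K1 = 10^-1.86 = 0.013804, K2/[H⁺] = 10^-1.19 = 0.064565
α₁ = 1/(1 + 0.013804 + 0.064565) = 1/1.0784 = 0.9273; α₂ = α₁·K2/[H⁺] = 0.05987
α₁ + 2α₂ = 1.0471
DIC = CA / (α₁ + 2α₂) = 7.78 / 1.0471 = 7.43 mmol/kg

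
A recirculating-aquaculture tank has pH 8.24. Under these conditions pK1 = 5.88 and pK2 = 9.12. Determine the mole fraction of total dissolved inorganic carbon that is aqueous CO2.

α₀ = 1 / (1 + K1/[H⁺] + K1K2/[H⁺]²) = 1 / (1 + 10^+2.36 + 10^+1.48)
   = 1 / (1 + 229.09 + 30.200) = 1/260.29 = 0.003842

α₀ = 0.00384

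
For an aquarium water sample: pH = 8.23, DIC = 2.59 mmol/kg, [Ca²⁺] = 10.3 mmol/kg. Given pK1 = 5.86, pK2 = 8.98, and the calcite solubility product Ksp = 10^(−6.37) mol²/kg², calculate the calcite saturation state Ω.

Ω = 9.41

α₂ = 1 / (1 + [H⁺]/K2 + [H⁺]²/(K1K2)) = 1 / (1 + 10^+0.75 + 10^-1.62)
   = 1 / (1 + 5.6234 + 0.023988) = 1/6.6474 = 0.1504
[CO3²⁻] = α₂ × DIC = 0.1504 × 2.59 = 0.3896 mmol/kg
Ksp = 10^(−6.37) = 4.266×10^-7
Ω = [Ca²⁺][CO3²⁻]/Ksp = (10.3×10^-3)(3.896×10^-4) / 4.266×10^-7 = 9.41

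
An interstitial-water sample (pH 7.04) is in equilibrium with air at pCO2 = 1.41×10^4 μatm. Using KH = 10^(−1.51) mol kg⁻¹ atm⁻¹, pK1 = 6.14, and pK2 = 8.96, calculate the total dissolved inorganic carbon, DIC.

DIC = 3.94 mmol/kg

[CO2*] = KH · pCO2 = 10^(−1.51) × 1.41×10^4×10^-6 = 4.357×10^-4 mol/kg
α₀ = 1/(1 + K1/[H⁺] + K1K2/[H⁺]²) = 1/(1 + 10^+0.90 + 10^-1.02) = 0.1106
DIC = [CO2*]/α₀ = 4.357×10^-4 / 0.1106 = 3.94 mmol/kg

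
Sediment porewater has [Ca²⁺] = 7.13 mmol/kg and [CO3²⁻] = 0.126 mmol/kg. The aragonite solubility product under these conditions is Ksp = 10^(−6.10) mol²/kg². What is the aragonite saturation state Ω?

Ksp = 10^(−6.10) = 7.943×10^-7
Ω = [Ca²⁺][CO3²⁻]/Ksp = (7.13×10^-3)(0.126×10^-3) / 7.943×10^-7 = 1.13

Ω = 1.13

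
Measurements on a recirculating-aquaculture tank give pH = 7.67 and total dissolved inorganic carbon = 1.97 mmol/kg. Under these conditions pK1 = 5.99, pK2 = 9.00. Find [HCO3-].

α₁ = 1 / (1 + [H⁺]/K1 + K2/[H⁺]) = 1 / (1 + 10^-1.68 + 10^-1.33)
   = 1 / (1 + 0.020893 + 0.046774) = 1/1.0677 = 0.9366
[HCO3⁻] = α₁ × DIC = 0.9366 × 1.97 = 1.85 mmol/kg

[HCO3⁻] = 1.85 mmol/kg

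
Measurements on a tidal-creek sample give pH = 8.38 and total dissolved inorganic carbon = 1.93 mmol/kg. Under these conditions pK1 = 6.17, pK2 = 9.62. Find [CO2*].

α₀ = 1 / (1 + K1/[H⁺] + K1K2/[H⁺]²) = 1 / (1 + 10^+2.21 + 10^+0.97)
   = 1 / (1 + 162.18 + 9.3325) = 1/172.51 = 0.005797
[CO2*] = α₀ × DIC = 0.005797 × 1.93 = 0.0112 mmol/kg = 11.2 μmol/kg

[CO2*] = 11.2 μmol/kg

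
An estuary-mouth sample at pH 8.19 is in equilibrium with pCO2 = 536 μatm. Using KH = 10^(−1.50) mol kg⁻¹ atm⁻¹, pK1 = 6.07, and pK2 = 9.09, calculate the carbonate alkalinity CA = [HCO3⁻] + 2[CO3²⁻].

CA = 2.80 mmol/kg

[CO2*] = KH · pCO2 = 10^(−1.50) × 536×10^-6 = 1.695×10^-5 mol/kg
α₀ = 1/(1 + K1/[H⁺] + K1K2/[H⁺]²) = 1/(1 + 10^+2.12 + 10^+1.22) = 0.006692
DIC = [CO2*]/α₀ = 1.695×10^-5 / 0.006692 = 2.533 mmol/kg
CA = (α₁ + 2α₂)·DIC = (0.8822 + 2×0.1111) × 2.533 = 2.80 mmol/kg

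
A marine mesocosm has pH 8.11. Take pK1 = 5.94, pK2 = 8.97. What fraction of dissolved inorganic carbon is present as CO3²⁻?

α₂ = 0.121

α₂ = 1 / (1 + [H⁺]/K2 + [H⁺]²/(K1K2)) = 1 / (1 + 10^+0.86 + 10^-1.31)
   = 1 / (1 + 7.2444 + 0.048978) = 1/8.2933 = 0.1206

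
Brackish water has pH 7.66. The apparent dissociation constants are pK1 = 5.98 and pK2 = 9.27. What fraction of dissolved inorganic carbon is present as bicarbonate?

α₁ = 1 / (1 + [H⁺]/K1 + K2/[H⁺]) = 1 / (1 + 10^-1.68 + 10^-1.61)
   = 1 / (1 + 0.020893 + 0.024547) = 1/1.0454 = 0.9565

α₁ = 0.957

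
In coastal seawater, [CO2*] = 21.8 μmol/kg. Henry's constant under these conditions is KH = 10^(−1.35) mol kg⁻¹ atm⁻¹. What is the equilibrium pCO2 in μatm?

KH = 10^(−1.35) = 4.467×10^-2 mol kg⁻¹ atm⁻¹
pCO2 = [CO2*]/KH = 21.8×10^-6 / 4.467×10^-2 = 4.88×10^-4 atm = 488 μatm

pCO2 = 488 μatm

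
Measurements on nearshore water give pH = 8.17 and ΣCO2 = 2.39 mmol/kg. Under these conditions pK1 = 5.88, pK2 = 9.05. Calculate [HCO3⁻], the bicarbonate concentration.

[HCO3⁻] = 2.10 mmol/kg

α₁ = 1 / (1 + [H⁺]/K1 + K2/[H⁺]) = 1 / (1 + 10^-2.29 + 10^-0.88)
   = 1 / (1 + 0.0051286 + 0.13183) = 1/1.1370 = 0.8795
[HCO3⁻] = α₁ × DIC = 0.8795 × 2.39 = 2.10 mmol/kg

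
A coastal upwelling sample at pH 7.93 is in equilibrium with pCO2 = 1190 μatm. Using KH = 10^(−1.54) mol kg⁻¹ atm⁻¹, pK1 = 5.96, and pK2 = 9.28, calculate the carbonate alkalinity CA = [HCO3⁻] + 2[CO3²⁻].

CA = 3.49 mmol/kg

[CO2*] = KH · pCO2 = 10^(−1.54) × 1190×10^-6 = 3.432×10^-5 mol/kg
α₀ = 1/(1 + K1/[H⁺] + K1K2/[H⁺]²) = 1/(1 + 10^+1.97 + 10^+0.62) = 0.01015
DIC = [CO2*]/α₀ = 3.432×10^-5 / 0.01015 = 3.380 mmol/kg
CA = (α₁ + 2α₂)·DIC = (0.9475 + 2×0.04232) × 3.380 = 3.49 mmol/kg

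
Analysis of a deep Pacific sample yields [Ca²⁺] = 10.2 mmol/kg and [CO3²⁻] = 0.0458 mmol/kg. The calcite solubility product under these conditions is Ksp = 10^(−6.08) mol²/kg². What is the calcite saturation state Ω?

Ksp = 10^(−6.08) = 8.318×10^-7
Ω = [Ca²⁺][CO3²⁻]/Ksp = (10.2×10^-3)(0.0458×10^-3) / 8.318×10^-7 = 0.562

Ω = 0.562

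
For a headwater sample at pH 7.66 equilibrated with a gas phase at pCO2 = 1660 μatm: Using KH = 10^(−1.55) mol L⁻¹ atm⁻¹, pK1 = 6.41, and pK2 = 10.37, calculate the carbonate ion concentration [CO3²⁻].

[CO3²⁻] = 1.62 μmol/L

[CO2*] = KH · pCO2 = 10^(−1.55) × 1660×10^-6 = 4.679×10^-5 mol/L
α₀ = 1/(1 + K1/[H⁺] + K1K2/[H⁺]²) = 1/(1 + 10^+1.25 + 10^-1.46) = 0.05314
DIC = [CO2*]/α₀ = 4.679×10^-5 / 0.05314 = 0.8804 mmol/L
[CO3²⁻] = α₂·DIC; α₂ = 0.001843, so [CO3²⁻] = 0.001843 × 0.8804 = 0.00162 mmol/L = 1.62 μmol/L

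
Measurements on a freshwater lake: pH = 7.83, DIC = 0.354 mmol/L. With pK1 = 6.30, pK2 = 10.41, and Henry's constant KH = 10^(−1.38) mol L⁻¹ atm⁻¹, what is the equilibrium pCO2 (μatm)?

pCO2 = 243 μatm

α₀ = 1 / (1 + K1/[H⁺] + K1K2/[H⁺]²) = 1 / (1 + 10^+1.53 + 10^-1.05)
   = 1 / (1 + 33.884 + 0.089125) = 1/34.974 = 0.02859
[CO2*] = α₀ × DIC = 0.02859 × 0.354 = 0.01012 mmol/L = 10.12 μmol/L
pCO2 = [CO2*]/KH = 1.012×10^-5 / 4.169×10^-2 = 243 μatm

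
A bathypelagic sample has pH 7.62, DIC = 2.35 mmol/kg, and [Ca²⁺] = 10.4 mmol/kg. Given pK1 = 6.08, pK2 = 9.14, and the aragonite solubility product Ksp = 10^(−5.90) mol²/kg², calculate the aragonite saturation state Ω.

Ω = 0.554

α₂ = 1 / (1 + [H⁺]/K2 + [H⁺]²/(K1K2)) = 1 / (1 + 10^+1.52 + 10^-0.02)
   = 1 / (1 + 33.113 + 0.95499) = 1/35.068 = 0.02852
[CO3²⁻] = α₂ × DIC = 0.02852 × 2.35 = 0.06701 mmol/kg
Ksp = 10^(−5.90) = 1.259×10^-6
Ω = [Ca²⁺][CO3²⁻]/Ksp = (10.4×10^-3)(6.701×10^-5) / 1.259×10^-6 = 0.554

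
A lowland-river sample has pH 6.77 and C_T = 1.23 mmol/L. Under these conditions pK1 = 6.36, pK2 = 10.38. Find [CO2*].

[CO2*] = 0.344 mmol/L

α₀ = 1 / (1 + K1/[H⁺] + K1K2/[H⁺]²) = 1 / (1 + 10^+0.41 + 10^-3.20)
   = 1 / (1 + 2.5704 + 0.00063096) = 1/3.5710 = 0.2800
[CO2*] = α₀ × DIC = 0.2800 × 1.23 = 0.344 mmol/L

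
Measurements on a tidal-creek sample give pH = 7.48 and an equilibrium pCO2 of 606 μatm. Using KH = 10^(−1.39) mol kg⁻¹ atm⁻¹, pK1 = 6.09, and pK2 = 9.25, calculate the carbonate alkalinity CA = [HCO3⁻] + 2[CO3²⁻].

[CO2*] = KH · pCO2 = 10^(−1.39) × 606×10^-6 = 2.469×10^-5 mol/kg
α₀ = 1/(1 + K1/[H⁺] + K1K2/[H⁺]²) = 1/(1 + 10^+1.39 + 10^-0.38) = 0.03851
DIC = [CO2*]/α₀ = 2.469×10^-5 / 0.03851 = 0.6410 mmol/kg
CA = (α₁ + 2α₂)·DIC = (0.9454 + 2×0.01606) × 0.6410 = 0.627 mmol/kg

CA = 0.627 mmol/kg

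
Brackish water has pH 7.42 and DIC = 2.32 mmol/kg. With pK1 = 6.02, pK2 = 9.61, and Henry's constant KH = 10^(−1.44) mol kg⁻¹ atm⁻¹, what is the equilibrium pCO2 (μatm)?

pCO2 = 2430 μatm

α₀ = 1 / (1 + K1/[H⁺] + K1K2/[H⁺]²) = 1 / (1 + 10^+1.40 + 10^-0.79)
   = 1 / (1 + 25.119 + 0.16218) = 1/26.281 = 0.03805
[CO2*] = α₀ × DIC = 0.03805 × 2.32 = 0.08828 mmol/kg
pCO2 = [CO2*]/KH = 8.828×10^-5 / 3.631×10^-2 = 2430 μatm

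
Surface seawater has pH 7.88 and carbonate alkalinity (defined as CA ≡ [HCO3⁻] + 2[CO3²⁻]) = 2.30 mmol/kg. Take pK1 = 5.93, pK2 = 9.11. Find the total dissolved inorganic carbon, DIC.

DIC = 2.20 mmol/kg

CA = [HCO3⁻] + 2[CO3²⁻] = (α₁ + 2α₂)·DIC
At pH 7.88: [H⁺]/K1 = 10^-1.95 = 0.011220, K2/[H⁺] = 10^-1.23 = 0.058884
α₁ = 1/(1 + 0.011220 + 0.058884) = 1/1.0701 = 0.9345; α₂ = α₁·K2/[H⁺] = 0.05503
α₁ + 2α₂ = 1.0445
DIC = CA / (α₁ + 2α₂) = 2.30 / 1.0445 = 2.20 mmol/kg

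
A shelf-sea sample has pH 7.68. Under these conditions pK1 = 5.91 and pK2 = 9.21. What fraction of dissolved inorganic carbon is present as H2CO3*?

α₀ = 0.0162

α₀ = 1 / (1 + K1/[H⁺] + K1K2/[H⁺]²) = 1 / (1 + 10^+1.77 + 10^+0.24)
   = 1 / (1 + 58.884 + 1.7378) = 1/61.622 = 0.01623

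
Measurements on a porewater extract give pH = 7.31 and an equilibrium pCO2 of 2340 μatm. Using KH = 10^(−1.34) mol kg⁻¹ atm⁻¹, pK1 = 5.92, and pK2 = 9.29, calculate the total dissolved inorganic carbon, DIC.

DIC = 2.76 mmol/kg

[CO2*] = KH · pCO2 = 10^(−1.34) × 2340×10^-6 = 1.070×10^-4 mol/kg
α₀ = 1/(1 + K1/[H⁺] + K1K2/[H⁺]²) = 1/(1 + 10^+1.39 + 10^-0.59) = 0.03875
DIC = [CO2*]/α₀ = 1.070×10^-4 / 0.03875 = 2.76 mmol/kg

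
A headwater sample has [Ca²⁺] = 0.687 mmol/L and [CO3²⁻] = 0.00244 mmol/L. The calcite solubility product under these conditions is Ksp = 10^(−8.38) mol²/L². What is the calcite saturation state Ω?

Ω = 0.402

Ksp = 10^(−8.38) = 4.169×10^-9
Ω = [Ca²⁺][CO3²⁻]/Ksp = (0.687×10^-3)(0.00244×10^-3) / 4.169×10^-9 = 0.402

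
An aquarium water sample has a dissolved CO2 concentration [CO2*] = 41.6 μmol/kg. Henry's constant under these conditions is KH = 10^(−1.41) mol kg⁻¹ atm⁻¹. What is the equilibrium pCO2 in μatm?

pCO2 = 1070 μatm

KH = 10^(−1.41) = 3.890×10^-2 mol kg⁻¹ atm⁻¹
pCO2 = [CO2*]/KH = 41.6×10^-6 / 3.890×10^-2 = 1.07×10^-3 atm = 1070 μatm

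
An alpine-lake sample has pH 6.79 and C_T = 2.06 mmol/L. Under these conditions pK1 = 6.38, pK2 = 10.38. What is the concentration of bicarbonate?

α₁ = 1 / (1 + [H⁺]/K1 + K2/[H⁺]) = 1 / (1 + 10^-0.41 + 10^-3.59)
   = 1 / (1 + 0.38905 + 0.00025704) = 1/1.3893 = 0.7198
[HCO3⁻] = α₁ × DIC = 0.7198 × 2.06 = 1.48 mmol/L

[HCO3⁻] = 1.48 mmol/L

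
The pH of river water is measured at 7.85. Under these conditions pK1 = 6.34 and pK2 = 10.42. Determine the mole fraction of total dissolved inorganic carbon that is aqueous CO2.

α₀ = 1 / (1 + K1/[H⁺] + K1K2/[H⁺]²) = 1 / (1 + 10^+1.51 + 10^-1.06)
   = 1 / (1 + 32.359 + 0.087096) = 1/33.446 = 0.02990

α₀ = 0.0299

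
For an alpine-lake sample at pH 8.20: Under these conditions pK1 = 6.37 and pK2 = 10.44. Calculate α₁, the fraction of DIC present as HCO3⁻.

α₁ = 0.980

α₁ = 1 / (1 + [H⁺]/K1 + K2/[H⁺]) = 1 / (1 + 10^-1.83 + 10^-2.24)
   = 1 / (1 + 0.014791 + 0.0057544) = 1/1.0205 = 0.9799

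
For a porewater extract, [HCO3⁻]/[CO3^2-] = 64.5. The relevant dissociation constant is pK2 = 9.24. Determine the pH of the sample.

pH = 7.43

From K2 = [H⁺][CO3^2-]/[HCO3⁻]:  pH = pK2 − log₁₀([HCO3⁻]/[CO3^2-])
log₁₀(64.5) = +1.810
pH = 9.24 − (+1.810) = 7.43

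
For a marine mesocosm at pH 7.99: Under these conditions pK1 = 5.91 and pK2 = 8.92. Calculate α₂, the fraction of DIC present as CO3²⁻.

α₂ = 0.104

α₂ = 1 / (1 + [H⁺]/K2 + [H⁺]²/(K1K2)) = 1 / (1 + 10^+0.93 + 10^-1.15)
   = 1 / (1 + 8.5114 + 0.070795) = 1/9.5822 = 0.1044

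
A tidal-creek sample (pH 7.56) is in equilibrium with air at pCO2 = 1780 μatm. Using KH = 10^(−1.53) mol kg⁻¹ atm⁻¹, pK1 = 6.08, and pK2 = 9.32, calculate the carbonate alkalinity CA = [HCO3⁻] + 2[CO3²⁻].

[CO2*] = KH · pCO2 = 10^(−1.53) × 1780×10^-6 = 5.253×10^-5 mol/kg
α₀ = 1/(1 + K1/[H⁺] + K1K2/[H⁺]²) = 1/(1 + 10^+1.48 + 10^-0.28) = 0.03152
DIC = [CO2*]/α₀ = 5.253×10^-5 / 0.03152 = 1.667 mmol/kg
CA = (α₁ + 2α₂)·DIC = (0.9519 + 2×0.01654) × 1.667 = 1.64 mmol/kg

CA = 1.64 mmol/kg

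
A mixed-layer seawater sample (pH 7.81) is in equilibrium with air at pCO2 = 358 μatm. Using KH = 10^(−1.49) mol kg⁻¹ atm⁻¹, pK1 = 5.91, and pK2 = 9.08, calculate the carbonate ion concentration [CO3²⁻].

[CO2*] = KH · pCO2 = 10^(−1.49) × 358×10^-6 = 1.158×10^-5 mol/kg
α₀ = 1/(1 + K1/[H⁺] + K1K2/[H⁺]²) = 1/(1 + 10^+1.90 + 10^+0.63) = 0.01181
DIC = [CO2*]/α₀ = 1.158×10^-5 / 0.01181 = 0.9812 mmol/kg
[CO3²⁻] = α₂·DIC; α₂ = 0.05036, so [CO3²⁻] = 0.05036 × 0.9812 = 0.0494 mmol/kg

[CO3²⁻] = 0.0494 mmol/kg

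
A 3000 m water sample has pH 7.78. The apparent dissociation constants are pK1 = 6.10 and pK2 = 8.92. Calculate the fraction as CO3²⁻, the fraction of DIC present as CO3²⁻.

α₂ = 1 / (1 + [H⁺]/K2 + [H⁺]²/(K1K2)) = 1 / (1 + 10^+1.14 + 10^-0.54)
   = 1 / (1 + 13.804 + 0.28840) = 1/15.092 = 0.06626

α₂ = 0.0663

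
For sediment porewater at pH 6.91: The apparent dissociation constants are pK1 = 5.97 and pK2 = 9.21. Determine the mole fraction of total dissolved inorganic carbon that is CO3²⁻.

α₂ = 0.00448

α₂ = 1 / (1 + [H⁺]/K2 + [H⁺]²/(K1K2)) = 1 / (1 + 10^+2.30 + 10^+1.36)
   = 1 / (1 + 199.53 + 22.909) = 1/223.43 = 0.004476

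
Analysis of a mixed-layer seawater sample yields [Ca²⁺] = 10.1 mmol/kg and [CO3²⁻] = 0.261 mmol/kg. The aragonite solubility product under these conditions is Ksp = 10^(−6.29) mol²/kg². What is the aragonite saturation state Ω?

Ksp = 10^(−6.29) = 5.129×10^-7
Ω = [Ca²⁺][CO3²⁻]/Ksp = (10.1×10^-3)(0.261×10^-3) / 5.129×10^-7 = 5.14

Ω = 5.14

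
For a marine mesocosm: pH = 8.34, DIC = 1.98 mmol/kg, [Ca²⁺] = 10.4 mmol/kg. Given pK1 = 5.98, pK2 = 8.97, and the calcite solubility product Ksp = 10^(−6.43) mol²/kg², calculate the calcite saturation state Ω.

Ω = 10.5

α₂ = 1 / (1 + [H⁺]/K2 + [H⁺]²/(K1K2)) = 1 / (1 + 10^+0.63 + 10^-1.73)
   = 1 / (1 + 4.2658 + 0.018621) = 1/5.2844 = 0.1892
[CO3²⁻] = α₂ × DIC = 0.1892 × 1.98 = 0.3747 mmol/kg
Ksp = 10^(−6.43) = 3.715×10^-7
Ω = [Ca²⁺][CO3²⁻]/Ksp = (10.4×10^-3)(3.747×10^-4) / 3.715×10^-7 = 10.5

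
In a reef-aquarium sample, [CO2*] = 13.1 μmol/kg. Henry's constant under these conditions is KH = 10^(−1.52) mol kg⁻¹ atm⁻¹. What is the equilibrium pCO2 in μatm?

pCO2 = 434 μatm

KH = 10^(−1.52) = 3.020×10^-2 mol kg⁻¹ atm⁻¹
pCO2 = [CO2*]/KH = 13.1×10^-6 / 3.020×10^-2 = 4.34×10^-4 atm = 434 μatm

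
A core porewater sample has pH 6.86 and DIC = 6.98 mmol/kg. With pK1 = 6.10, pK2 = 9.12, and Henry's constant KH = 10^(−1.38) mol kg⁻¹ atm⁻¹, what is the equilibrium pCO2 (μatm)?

pCO2 = 2.47×10^4 μatm

α₀ = 1 / (1 + K1/[H⁺] + K1K2/[H⁺]²) = 1 / (1 + 10^+0.76 + 10^-1.50)
   = 1 / (1 + 5.7544 + 0.031623) = 1/6.7860 = 0.1474
[CO2*] = α₀ × DIC = 0.1474 × 6.98 = 1.029 mmol/kg
pCO2 = [CO2*]/KH = 1.029×10^-3 / 4.169×10^-2 = 2.47×10^4 μatm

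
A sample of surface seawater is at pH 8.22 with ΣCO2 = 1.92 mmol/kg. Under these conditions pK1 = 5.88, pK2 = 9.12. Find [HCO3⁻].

α₁ = 1 / (1 + [H⁺]/K1 + K2/[H⁺]) = 1 / (1 + 10^-2.34 + 10^-0.90)
   = 1 / (1 + 0.0045709 + 0.12589) = 1/1.1305 = 0.8846
[HCO3⁻] = α₁ × DIC = 0.8846 × 1.92 = 1.70 mmol/kg

[HCO3⁻] = 1.70 mmol/kg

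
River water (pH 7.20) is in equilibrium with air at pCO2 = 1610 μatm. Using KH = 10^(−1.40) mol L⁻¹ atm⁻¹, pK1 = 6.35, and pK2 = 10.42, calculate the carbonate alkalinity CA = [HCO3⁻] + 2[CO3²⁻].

[CO2*] = KH · pCO2 = 10^(−1.40) × 1610×10^-6 = 6.410×10^-5 mol/L
α₀ = 1/(1 + K1/[H⁺] + K1K2/[H⁺]²) = 1/(1 + 10^+0.85 + 10^-2.37) = 0.1237
DIC = [CO2*]/α₀ = 6.410×10^-5 / 0.1237 = 0.5181 mmol/L
CA = (α₁ + 2α₂)·DIC = (0.8758 + 2×0.0005277) × 0.5181 = 0.454 mmol/L

CA = 0.454 mmol/L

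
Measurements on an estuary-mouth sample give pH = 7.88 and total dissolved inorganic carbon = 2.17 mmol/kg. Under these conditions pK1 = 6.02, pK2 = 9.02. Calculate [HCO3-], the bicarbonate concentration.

[HCO3⁻] = 2.00 mmol/kg

α₁ = 1 / (1 + [H⁺]/K1 + K2/[H⁺]) = 1 / (1 + 10^-1.86 + 10^-1.14)
   = 1 / (1 + 0.013804 + 0.072444) = 1/1.0862 = 0.9206
[HCO3⁻] = α₁ × DIC = 0.9206 × 2.17 = 2.00 mmol/kg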